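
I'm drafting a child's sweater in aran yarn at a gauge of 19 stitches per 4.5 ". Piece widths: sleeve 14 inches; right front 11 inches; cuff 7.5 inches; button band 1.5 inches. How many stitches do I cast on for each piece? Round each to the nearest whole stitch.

Rate = 19/4.5 = 4.222 sts per in.
sleeve: 14 × 4.222 = 59.11 → 59.
right front: 11 × 4.222 = 46.44 → 46.
cuff: 7.5 × 4.222 = 31.67 → 32.
button band: 1.5 × 4.222 = 6.33 → 6.

sleeve 59; right front 46; cuff 32; button band 6.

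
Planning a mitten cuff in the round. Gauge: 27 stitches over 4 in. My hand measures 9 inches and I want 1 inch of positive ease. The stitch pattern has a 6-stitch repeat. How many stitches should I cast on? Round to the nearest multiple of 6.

Finished = 9 + 1 = 10 inches.
27 / 4 = 6.75 sts/in.
10 × 6.75 = 67.50 sts.
Nearest multiple of 6: 66.

66 stitches.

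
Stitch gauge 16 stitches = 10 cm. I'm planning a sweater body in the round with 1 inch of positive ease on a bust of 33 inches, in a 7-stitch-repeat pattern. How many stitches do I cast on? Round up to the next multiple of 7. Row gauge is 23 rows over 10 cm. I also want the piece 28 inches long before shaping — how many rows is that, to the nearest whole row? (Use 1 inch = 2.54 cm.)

Cast on 140 stitches; work 164 rows.

Finished = 33 + 1 = 34 inches.
34 inches × 2.54 = 86.36 cm.
16/10 = 1.6 sts per cm; 86.36 × 1.6 = 138.18 sts.
Next multiple of 7 → 140.
28 inches = 71.12 cm; × 2.3 = 163.58 → 164 rows.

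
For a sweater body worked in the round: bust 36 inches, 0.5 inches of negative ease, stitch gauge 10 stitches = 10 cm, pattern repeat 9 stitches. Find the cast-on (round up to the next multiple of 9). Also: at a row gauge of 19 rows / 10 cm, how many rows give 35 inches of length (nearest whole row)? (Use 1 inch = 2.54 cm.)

Cast on 99 stitches; work 169 rows.

Finished = 36 − 0.5 = 35.5 inches.
35.5 inches × 2.54 = 90.17 cm.
10/10 = 1 sts per cm; 90.17 × 1 = 90.17 sts.
Next multiple of 9 → 99.
35 inches = 88.90 cm; × 1.9 = 168.91 → 169 rows.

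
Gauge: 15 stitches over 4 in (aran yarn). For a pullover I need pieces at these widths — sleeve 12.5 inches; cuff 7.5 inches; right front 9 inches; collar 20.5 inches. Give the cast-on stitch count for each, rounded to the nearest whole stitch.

Rate = 15/4 = 3.75 sts per in.
sleeve: 12.5 × 3.75 = 46.88 → 47.
cuff: 7.5 × 3.75 = 28.12 → 28.
right front: 9 × 3.75 = 33.75 → 34.
collar: 20.5 × 3.75 = 76.88 → 77.

sleeve 47; cuff 28; right front 34; collar 77.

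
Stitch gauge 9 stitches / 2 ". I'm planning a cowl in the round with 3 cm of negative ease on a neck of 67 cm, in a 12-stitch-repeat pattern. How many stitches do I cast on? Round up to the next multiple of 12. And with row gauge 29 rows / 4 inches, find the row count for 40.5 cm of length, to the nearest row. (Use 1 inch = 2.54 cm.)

Cast on 120 stitches; work 116 rows.

Finished = 67 − 3 = 64 cm.
64 cm × 1/2.54 = 25.20 inches.
9/2 = 4.5 sts per in; 25.20 × 4.5 = 113.39 sts.
Next multiple of 12 → 120.
40.5 cm = 15.94 inches; × 7.25 = 115.60 → 116 rows.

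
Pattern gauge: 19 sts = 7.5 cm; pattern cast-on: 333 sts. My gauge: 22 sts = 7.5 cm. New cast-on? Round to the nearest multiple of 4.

Scale factor = 22 / 19 = 1.158.
333 × 22 / 19 = 385.58 sts.
→ 384 sts.

Cast on 384 stitches.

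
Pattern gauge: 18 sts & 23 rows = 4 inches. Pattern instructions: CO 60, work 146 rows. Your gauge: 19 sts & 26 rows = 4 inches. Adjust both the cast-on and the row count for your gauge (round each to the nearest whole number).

Cast on 63 stitches; work 165 rows.

Stitches: 60 × 19/18 = 63.33 → 63.
Rows: 146 × 26/23 = 165.04 → 165.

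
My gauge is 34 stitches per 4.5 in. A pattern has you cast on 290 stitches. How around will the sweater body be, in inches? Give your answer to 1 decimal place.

38.4 inches.

34 stitches / 4.5 inch = 7.556 stitches per inch.
290 / 7.556 = 38.38 inches.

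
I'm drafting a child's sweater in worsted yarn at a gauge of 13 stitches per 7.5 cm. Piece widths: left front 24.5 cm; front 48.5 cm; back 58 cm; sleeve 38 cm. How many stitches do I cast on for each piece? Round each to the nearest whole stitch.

Rate = 13/7.5 = 1.733 sts per cm.
left front: 24.5 × 1.733 = 42.47 → 42.
front: 48.5 × 1.733 = 84.07 → 84.
back: 58 × 1.733 = 100.53 → 101.
sleeve: 38 × 1.733 = 65.87 → 66.

left front 42; front 84; back 101; sleeve 66.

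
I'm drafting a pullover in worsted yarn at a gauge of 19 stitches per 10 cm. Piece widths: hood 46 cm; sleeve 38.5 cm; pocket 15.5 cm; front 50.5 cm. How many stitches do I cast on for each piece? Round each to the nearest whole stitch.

hood 87; sleeve 73; pocket 29; front 96.

Rate = 19/10 = 1.9 sts per cm.
hood: 46 × 1.9 = 87.40 → 87.
sleeve: 38.5 × 1.9 = 73.15 → 73.
pocket: 15.5 × 1.9 = 29.45 → 29.
front: 50.5 × 1.9 = 95.95 → 96.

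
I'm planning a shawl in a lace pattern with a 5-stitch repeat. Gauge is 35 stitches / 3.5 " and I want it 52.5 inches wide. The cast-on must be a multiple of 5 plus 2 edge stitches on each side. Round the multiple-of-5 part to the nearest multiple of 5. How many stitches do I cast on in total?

35 / 3.5 = 10 sts per inch.
52.5 × 10 = 525.00 sts.
Less 4 edge sts → 521.00 for the repeat.
Nearest multiple of 5: 520.
Add back 4 edge sts → 524.

524 stitches.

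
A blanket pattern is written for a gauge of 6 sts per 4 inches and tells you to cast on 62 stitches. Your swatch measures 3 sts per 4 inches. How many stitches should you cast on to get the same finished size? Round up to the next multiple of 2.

Scale factor = 3 / 6 = 0.500.
62 × 3 / 6 = 31.00 sts.
→ 32 sts.

32 stitches.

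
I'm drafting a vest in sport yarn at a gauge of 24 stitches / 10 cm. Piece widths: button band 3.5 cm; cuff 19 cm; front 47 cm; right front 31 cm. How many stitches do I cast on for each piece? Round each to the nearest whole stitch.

Rate = 24/10 = 2.4 sts per cm.
button band: 3.5 × 2.4 = 8.40 → 8.
cuff: 19 × 2.4 = 45.60 → 46.
front: 47 × 2.4 = 112.80 → 113.
right front: 31 × 2.4 = 74.40 → 74.

button band 8; cuff 46; front 113; right front 74.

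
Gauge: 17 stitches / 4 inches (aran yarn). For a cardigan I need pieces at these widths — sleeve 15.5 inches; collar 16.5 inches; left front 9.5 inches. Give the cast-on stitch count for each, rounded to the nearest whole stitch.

Rate = 17/4 = 4.25 sts per in.
sleeve: 15.5 × 4.25 = 65.88 → 66.
collar: 16.5 × 4.25 = 70.12 → 70.
left front: 9.5 × 4.25 = 40.38 → 40.

sleeve 66; collar 70; left front 40.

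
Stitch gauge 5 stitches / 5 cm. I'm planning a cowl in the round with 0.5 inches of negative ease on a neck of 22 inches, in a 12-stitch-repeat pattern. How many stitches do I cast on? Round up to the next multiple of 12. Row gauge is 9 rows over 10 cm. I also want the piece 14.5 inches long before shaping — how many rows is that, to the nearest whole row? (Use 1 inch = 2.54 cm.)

Finished = 22 − 0.5 = 21.5 inches.
21.5 inches × 2.54 = 54.61 cm.
5/5 = 1 sts per cm; 54.61 × 1 = 54.61 sts.
Next multiple of 12 → 60.
14.5 inches = 36.83 cm; × 0.9 = 33.15 → 33 rows.

Cast on 60 stitches; work 33 rows.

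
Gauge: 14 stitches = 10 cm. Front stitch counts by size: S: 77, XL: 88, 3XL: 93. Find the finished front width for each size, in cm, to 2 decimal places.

14/10 = 1.4 sts per cm.
S: 77 / 1.4 = 55.000 → 55.00 cm.
XL: 88 / 1.4 = 62.857 → 62.86 cm.
3XL: 93 / 1.4 = 66.429 → 66.43 cm.

S 55.00 cm; XL 62.86 cm; 3XL 66.43 cm.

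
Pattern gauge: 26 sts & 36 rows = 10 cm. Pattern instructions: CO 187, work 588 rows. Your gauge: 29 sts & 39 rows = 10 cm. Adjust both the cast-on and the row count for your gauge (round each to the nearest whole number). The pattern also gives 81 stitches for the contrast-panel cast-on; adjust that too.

Stitches: 187 × 29/26 = 208.58 → 209.
Rows: 588 × 39/36 = 637.00 → 637.
contrast-panel cast-on: 81 × 29/26 = 90.35 → 90.

Cast on 209 stitches; work 637 rows; contrast-panel cast-on 90 stitches.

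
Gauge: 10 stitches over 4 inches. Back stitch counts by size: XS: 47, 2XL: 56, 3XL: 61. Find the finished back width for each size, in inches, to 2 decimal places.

XS 18.80 inches; 2XL 22.40 inches; 3XL 24.40 inches.

10/4 = 2.5 sts per in.
XS: 47 / 2.5 = 18.800 → 18.80 in.
2XL: 56 / 2.5 = 22.400 → 22.40 in.
3XL: 61 / 2.5 = 24.400 → 24.40 in.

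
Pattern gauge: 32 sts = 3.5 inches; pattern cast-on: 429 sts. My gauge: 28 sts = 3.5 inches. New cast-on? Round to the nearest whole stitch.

Scale factor = 28 / 32 = 0.875.
429 × 28 / 32 = 375.38 sts.
→ 375 sts.

CO 375 sts.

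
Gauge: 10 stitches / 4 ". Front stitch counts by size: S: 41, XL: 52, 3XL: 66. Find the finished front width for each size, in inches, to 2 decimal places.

S 16.40 inches; XL 20.80 inches; 3XL 26.40 inches.

10/4 = 2.5 sts per in.
S: 41 / 2.5 = 16.400 → 16.40 in.
XL: 52 / 2.5 = 20.800 → 20.80 in.
3XL: 66 / 2.5 = 26.400 → 26.40 in.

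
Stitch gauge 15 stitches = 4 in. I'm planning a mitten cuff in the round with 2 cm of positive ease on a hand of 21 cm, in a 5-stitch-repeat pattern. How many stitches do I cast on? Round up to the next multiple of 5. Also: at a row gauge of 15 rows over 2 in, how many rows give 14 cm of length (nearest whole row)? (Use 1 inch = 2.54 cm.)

Finished = 21 + 2 = 23 cm.
23 cm × 1/2.54 = 9.06 inches.
15/4 = 3.75 sts per in; 9.06 × 3.75 = 33.96 sts.
Next multiple of 5 → 35.
14 cm = 5.51 inches; × 7.5 = 41.34 → 41 rows.

Cast on 35 stitches; work 41 rows.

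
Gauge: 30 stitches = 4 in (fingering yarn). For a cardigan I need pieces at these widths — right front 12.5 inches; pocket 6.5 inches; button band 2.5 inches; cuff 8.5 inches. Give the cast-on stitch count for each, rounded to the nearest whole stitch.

right front 94; pocket 49; button band 19; cuff 64.

Rate = 30/4 = 7.5 sts per in.
right front: 12.5 × 7.5 = 93.75 → 94.
pocket: 6.5 × 7.5 = 48.75 → 49.
button band: 2.5 × 7.5 = 18.75 → 19.
cuff: 8.5 × 7.5 = 63.75 → 64.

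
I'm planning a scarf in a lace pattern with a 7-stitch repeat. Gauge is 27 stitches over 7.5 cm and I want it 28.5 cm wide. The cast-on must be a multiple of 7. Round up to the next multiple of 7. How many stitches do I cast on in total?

Cast on 105 stitches.

27 / 7.5 = 3.6 sts per cm.
28.5 × 3.6 = 102.60 sts.
Next multiple of 7: 105.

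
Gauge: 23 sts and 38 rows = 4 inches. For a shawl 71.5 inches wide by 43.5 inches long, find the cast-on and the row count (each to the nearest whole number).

Cast on 411 stitches and work 413 rows.

Stitch gauge = 23/4 = 5.75 sts/in; 71.5 × 5.75 = 411.12 → 411 sts.
Row gauge = 38/4 = 9.5 rows/in; 43.5 × 9.5 = 413.25 → 413 rows.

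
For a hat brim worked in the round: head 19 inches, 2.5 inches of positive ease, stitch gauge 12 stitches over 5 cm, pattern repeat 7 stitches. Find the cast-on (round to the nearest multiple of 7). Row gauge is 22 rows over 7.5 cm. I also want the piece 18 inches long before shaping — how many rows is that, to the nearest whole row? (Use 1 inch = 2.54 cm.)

Finished = 19 + 2.5 = 21.5 inches.
21.5 inches × 2.54 = 54.61 cm.
12/5 = 2.4 sts per cm; 54.61 × 2.4 = 131.06 sts.
Nearest multiple of 7 → 133.
18 inches = 45.72 cm; × 2.933 = 134.11 → 134 rows.

Cast on 133 stitches; work 134 rows.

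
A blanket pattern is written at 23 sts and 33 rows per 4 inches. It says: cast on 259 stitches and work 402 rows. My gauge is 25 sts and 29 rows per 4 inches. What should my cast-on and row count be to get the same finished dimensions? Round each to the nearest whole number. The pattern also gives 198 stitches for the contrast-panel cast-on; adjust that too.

Cast on 282 stitches; work 353 rows; contrast-panel cast-on 215 stitches.

Stitches: 259 × 25/23 = 281.52 → 282.
Rows: 402 × 29/33 = 353.27 → 353.
contrast-panel cast-on: 198 × 25/23 = 215.22 → 215.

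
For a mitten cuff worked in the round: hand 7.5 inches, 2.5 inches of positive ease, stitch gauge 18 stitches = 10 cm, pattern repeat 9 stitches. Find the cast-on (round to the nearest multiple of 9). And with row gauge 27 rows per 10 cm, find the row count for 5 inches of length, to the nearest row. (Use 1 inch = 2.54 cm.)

Finished = 7.5 + 2.5 = 10 inches.
10 inches × 2.54 = 25.40 cm.
18/10 = 1.8 sts per cm; 25.40 × 1.8 = 45.72 sts.
Nearest multiple of 9 → 45.
5 inches = 12.70 cm; × 2.7 = 34.29 → 34 rows.

Cast on 45 stitches; work 34 rows.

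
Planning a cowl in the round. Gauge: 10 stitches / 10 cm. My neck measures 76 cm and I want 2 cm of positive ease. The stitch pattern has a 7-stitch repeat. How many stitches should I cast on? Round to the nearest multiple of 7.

Finished = 76 + 2 = 78 cm.
10 / 10 = 1 sts/cm.
78 × 1 = 78.00 sts.
Nearest multiple of 7: 77.

CO 77 sts.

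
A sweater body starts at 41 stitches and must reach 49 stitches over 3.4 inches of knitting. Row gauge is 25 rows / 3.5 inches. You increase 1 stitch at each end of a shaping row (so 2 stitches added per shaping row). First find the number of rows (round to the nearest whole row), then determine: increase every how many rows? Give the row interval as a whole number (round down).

Rows = 3.4 × 7.143 = 24.3 → 24 rows.
Stitches to add: 8 → 4 shaping rows (at 2 st each).
24 / 4 = 6.00 → every 6 rows.

Increase every 6th row.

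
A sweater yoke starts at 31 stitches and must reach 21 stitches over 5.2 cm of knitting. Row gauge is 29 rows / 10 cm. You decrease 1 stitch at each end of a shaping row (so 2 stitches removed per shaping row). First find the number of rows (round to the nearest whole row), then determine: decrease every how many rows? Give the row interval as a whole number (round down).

Decrease every 3rd row.

Rows = 5.2 × 2.9 = 15.1 → 15 rows.
Stitches to remove: 10 → 5 shaping rows (at 2 st each).
15 / 5 = 3.00 → every 3 rows.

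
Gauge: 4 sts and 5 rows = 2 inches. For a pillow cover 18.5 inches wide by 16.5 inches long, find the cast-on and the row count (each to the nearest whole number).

Stitch gauge = 4/2 = 2 sts/in; 18.5 × 2 = 37.00 → 37 sts.
Row gauge = 5/2 = 2.5 rows/in; 16.5 × 2.5 = 41.25 → 41 rows.

Cast on 37 stitches and work 41 rows.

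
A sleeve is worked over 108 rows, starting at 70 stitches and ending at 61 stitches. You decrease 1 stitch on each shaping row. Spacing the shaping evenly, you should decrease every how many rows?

Stitches to remove: |61 − 70| = 9.
Shaping rows needed: 9 / 1 = 9.
108 rows / 9 = every 12 rows.

Decrease every 12th row.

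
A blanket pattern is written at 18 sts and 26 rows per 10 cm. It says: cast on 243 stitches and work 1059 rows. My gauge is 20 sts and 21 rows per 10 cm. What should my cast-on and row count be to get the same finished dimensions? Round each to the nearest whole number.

Cast on 270 stitches; work 855 rows.

Stitches: 243 × 20/18 = 270.00 → 270.
Rows: 1059 × 21/26 = 855.35 → 855.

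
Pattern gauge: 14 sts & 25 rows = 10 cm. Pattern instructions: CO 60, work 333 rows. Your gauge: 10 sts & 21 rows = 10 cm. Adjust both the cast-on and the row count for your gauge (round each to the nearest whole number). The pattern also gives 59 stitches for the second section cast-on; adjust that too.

Stitches: 60 × 10/14 = 42.86 → 43.
Rows: 333 × 21/25 = 279.72 → 280.
second section cast-on: 59 × 10/14 = 42.14 → 42.

Cast on 43 stitches; work 280 rows; second section cast-on 42 stitches.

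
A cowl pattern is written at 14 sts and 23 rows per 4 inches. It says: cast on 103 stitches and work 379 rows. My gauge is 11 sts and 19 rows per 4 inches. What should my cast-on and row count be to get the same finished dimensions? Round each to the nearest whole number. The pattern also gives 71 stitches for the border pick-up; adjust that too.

Stitches: 103 × 11/14 = 80.93 → 81.
Rows: 379 × 19/23 = 313.09 → 313.
border pick-up: 71 × 11/14 = 55.79 → 56.

Cast on 81 stitches; work 313 rows; border pick-up 56 stitches.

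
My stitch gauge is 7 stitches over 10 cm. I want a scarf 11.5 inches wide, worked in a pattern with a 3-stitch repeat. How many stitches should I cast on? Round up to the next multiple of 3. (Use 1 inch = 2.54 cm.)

11.5 in = 11.5 × 2.54 = 29.21 cm.
7 / 10 = 0.7 sts/cm.
29.21 × 0.7 = 20.45 sts.
→ 21.

CO 21 sts.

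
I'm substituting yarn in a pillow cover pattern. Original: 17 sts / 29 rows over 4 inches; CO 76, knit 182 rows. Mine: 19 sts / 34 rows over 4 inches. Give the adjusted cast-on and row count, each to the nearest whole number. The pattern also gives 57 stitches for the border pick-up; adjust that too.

Stitches: 76 × 19/17 = 84.94 → 85.
Rows: 182 × 34/29 = 213.38 → 213.
border pick-up: 57 × 19/17 = 63.71 → 64.

Cast on 85 stitches; work 213 rows; border pick-up 64 stitches.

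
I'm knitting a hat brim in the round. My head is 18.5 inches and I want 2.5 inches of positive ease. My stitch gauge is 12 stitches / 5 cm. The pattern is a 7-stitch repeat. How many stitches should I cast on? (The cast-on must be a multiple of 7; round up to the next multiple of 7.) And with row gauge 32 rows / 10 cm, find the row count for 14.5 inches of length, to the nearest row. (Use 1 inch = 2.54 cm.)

Finished = 18.5 + 2.5 = 21 inches.
21 inches × 2.54 = 53.34 cm.
12/5 = 2.4 sts per cm; 53.34 × 2.4 = 128.02 sts.
Next multiple of 7 → 133.
14.5 inches = 36.83 cm; × 3.2 = 117.86 → 118 rows.

Cast on 133 stitches; work 118 rows.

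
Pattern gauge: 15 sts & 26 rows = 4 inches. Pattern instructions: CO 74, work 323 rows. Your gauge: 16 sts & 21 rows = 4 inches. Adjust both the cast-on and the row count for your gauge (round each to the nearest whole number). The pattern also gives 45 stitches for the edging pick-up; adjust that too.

Stitches: 74 × 16/15 = 78.93 → 79.
Rows: 323 × 21/26 = 260.88 → 261.
edging pick-up: 45 × 16/15 = 48.00 → 48.

Cast on 79 stitches; work 261 rows; edging pick-up 48 stitches.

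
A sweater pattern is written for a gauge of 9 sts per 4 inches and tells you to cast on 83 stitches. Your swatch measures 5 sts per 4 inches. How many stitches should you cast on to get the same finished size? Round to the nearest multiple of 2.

Scale factor = 5 / 9 = 0.556.
83 × 5 / 9 = 46.11 sts.
→ 46 sts.

CO 46 sts.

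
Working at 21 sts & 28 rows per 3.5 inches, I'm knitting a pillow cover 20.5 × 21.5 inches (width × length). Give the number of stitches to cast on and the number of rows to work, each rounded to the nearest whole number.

Stitch gauge = 21/3.5 = 6 sts/in; 20.5 × 6 = 123.00 → 123 sts.
Row gauge = 28/3.5 = 8 rows/in; 21.5 × 8 = 172.00 → 172 rows.

Cast on 123 stitches and work 172 rows.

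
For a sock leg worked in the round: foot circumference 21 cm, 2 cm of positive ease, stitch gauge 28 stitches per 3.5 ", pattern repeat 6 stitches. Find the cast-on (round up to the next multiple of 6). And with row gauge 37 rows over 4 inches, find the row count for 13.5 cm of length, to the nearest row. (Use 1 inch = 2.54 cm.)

Finished = 21 + 2 = 23 cm.
23 cm × 1/2.54 = 9.06 inches.
28/3.5 = 8 sts per in; 9.06 × 8 = 72.44 sts.
Next multiple of 6 → 78.
13.5 cm = 5.31 inches; × 9.25 = 49.16 → 49 rows.

Cast on 78 stitches; work 49 rows.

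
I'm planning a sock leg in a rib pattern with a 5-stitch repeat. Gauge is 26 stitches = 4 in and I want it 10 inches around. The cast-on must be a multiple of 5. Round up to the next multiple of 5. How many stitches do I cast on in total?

26 / 4 = 6.5 sts per inch.
10 × 6.5 = 65.00 sts.
Next multiple of 5: 65.

65 stitches.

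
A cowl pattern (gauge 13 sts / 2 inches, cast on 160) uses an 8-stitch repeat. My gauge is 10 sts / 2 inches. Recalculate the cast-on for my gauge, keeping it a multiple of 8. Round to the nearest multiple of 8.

120 stitches.

160 × 10 / 13 = 123.08.
Nearest multiple of 8: 120.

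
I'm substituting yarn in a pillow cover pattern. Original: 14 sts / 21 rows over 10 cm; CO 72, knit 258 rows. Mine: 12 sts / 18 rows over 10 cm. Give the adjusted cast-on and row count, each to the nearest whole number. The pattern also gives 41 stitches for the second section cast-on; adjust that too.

Cast on 62 stitches; work 221 rows; second section cast-on 35 stitches.

Stitches: 72 × 12/14 = 61.71 → 62.
Rows: 258 × 18/21 = 221.14 → 221.
second section cast-on: 41 × 12/14 = 35.14 → 35.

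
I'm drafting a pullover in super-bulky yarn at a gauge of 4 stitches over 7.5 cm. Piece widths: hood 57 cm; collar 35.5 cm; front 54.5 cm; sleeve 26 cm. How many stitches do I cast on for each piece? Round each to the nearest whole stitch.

hood 30; collar 19; front 29; sleeve 14.

Rate = 4/7.5 = 0.533 sts per cm.
hood: 57 × 0.533 = 30.40 → 30.
collar: 35.5 × 0.533 = 18.93 → 19.
front: 54.5 × 0.533 = 29.07 → 29.
sleeve: 26 × 0.533 = 13.87 → 14.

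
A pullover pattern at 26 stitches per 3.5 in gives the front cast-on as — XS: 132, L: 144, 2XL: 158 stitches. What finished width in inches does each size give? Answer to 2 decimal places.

XS 17.77 inches; L 19.38 inches; 2XL 21.27 inches.

26/3.5 = 7.429 sts per in.
XS: 132 / 7.429 = 17.769 → 17.77 in.
L: 144 / 7.429 = 19.385 → 19.38 in.
2XL: 158 / 7.429 = 21.269 → 21.27 in.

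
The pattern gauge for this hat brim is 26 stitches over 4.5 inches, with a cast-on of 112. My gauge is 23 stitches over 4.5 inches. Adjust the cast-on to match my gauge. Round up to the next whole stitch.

Scale factor = 23 / 26 = 0.885.
112 × 23 / 26 = 99.08 sts.
→ 100 sts.

CO 100 sts.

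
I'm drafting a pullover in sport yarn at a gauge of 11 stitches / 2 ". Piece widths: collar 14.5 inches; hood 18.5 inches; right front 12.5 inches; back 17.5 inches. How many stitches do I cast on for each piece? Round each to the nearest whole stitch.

collar 80; hood 102; right front 69; back 96.

Rate = 11/2 = 5.5 sts per in.
collar: 14.5 × 5.5 = 79.75 → 80.
hood: 18.5 × 5.5 = 101.75 → 102.
right front: 12.5 × 5.5 = 68.75 → 69.
back: 17.5 × 5.5 = 96.25 → 96.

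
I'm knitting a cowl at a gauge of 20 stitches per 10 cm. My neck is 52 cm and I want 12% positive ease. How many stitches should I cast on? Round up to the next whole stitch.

Finished = 52 × 1.12 = 58.24 cm.
20 / 10 = 2 sts per cm.
58.24 × 2 = 116.48 sts.
→ 117 sts.

Cast on 117 stitches.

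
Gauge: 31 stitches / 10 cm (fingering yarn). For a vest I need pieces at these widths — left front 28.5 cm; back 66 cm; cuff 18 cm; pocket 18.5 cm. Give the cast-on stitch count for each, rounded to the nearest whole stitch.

left front 88; back 205; cuff 56; pocket 57.

Rate = 31/10 = 3.1 sts per cm.
left front: 28.5 × 3.1 = 88.35 → 88.
back: 66 × 3.1 = 204.60 → 205.
cuff: 18 × 3.1 = 55.80 → 56.
pocket: 18.5 × 3.1 = 57.35 → 57.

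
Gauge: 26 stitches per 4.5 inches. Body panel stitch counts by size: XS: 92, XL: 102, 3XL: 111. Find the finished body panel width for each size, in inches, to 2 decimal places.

26/4.5 = 5.778 sts per in.
XS: 92 / 5.778 = 15.923 → 15.92 in.
XL: 102 / 5.778 = 17.654 → 17.65 in.
3XL: 111 / 5.778 = 19.212 → 19.21 in.

XS 15.92 inches; XL 17.65 inches; 3XL 19.21 inches.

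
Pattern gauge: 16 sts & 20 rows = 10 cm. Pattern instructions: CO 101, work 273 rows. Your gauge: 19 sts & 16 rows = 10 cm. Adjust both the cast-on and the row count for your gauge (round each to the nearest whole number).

Stitches: 101 × 19/16 = 119.94 → 120.
Rows: 273 × 16/20 = 218.40 → 218.

Cast on 120 stitches; work 218 rows.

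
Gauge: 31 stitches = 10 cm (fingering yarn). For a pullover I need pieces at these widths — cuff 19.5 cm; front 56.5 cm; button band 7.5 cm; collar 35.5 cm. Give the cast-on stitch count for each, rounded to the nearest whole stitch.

cuff 60; front 175; button band 23; collar 110.

Rate = 31/10 = 3.1 sts per cm.
cuff: 19.5 × 3.1 = 60.45 → 60.
front: 56.5 × 3.1 = 175.15 → 175.
button band: 7.5 × 3.1 = 23.25 → 23.
collar: 35.5 × 3.1 = 110.05 → 110.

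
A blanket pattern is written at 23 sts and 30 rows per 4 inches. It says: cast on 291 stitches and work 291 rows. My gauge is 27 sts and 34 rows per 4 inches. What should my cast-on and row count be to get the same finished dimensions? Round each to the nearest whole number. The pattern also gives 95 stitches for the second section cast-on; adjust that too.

Stitches: 291 × 27/23 = 341.61 → 342.
Rows: 291 × 34/30 = 329.80 → 330.
second section cast-on: 95 × 27/23 = 111.52 → 112.

Cast on 342 stitches; work 330 rows; second section cast-on 112 stitches.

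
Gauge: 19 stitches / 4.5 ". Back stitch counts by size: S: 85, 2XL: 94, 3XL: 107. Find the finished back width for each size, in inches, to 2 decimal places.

19/4.5 = 4.222 sts per in.
S: 85 / 4.222 = 20.132 → 20.13 in.
2XL: 94 / 4.222 = 22.263 → 22.26 in.
3XL: 107 / 4.222 = 25.342 → 25.34 in.

S 20.13 inches; 2XL 22.26 inches; 3XL 25.34 inches.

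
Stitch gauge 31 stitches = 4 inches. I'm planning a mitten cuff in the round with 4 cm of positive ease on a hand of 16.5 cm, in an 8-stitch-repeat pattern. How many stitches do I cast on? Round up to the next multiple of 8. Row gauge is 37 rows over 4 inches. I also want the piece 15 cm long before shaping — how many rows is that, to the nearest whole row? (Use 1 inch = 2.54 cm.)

Finished = 16.5 + 4 = 20.5 cm.
20.5 cm × 1/2.54 = 8.07 inches.
31/4 = 7.75 sts per in; 8.07 × 7.75 = 62.55 sts.
Next multiple of 8 → 64.
15 cm = 5.91 inches; × 9.25 = 54.63 → 55 rows.

Cast on 64 stitches; work 55 rows.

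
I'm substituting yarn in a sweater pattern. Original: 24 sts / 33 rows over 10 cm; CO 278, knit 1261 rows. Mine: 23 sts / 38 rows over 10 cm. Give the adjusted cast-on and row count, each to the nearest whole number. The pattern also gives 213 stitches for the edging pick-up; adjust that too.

Stitches: 278 × 23/24 = 266.42 → 266.
Rows: 1261 × 38/33 = 1452.06 → 1452.
edging pick-up: 213 × 23/24 = 204.12 → 204.

Cast on 266 stitches; work 1452 rows; edging pick-up 204 stitches.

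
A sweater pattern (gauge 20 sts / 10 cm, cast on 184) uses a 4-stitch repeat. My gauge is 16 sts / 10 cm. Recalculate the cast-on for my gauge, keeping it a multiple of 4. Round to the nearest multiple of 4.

184 × 16 / 20 = 147.20.
Nearest multiple of 4: 148.

148 stitches.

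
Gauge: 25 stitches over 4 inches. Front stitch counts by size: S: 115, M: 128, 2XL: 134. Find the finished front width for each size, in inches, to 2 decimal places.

S 18.40 inches; M 20.48 inches; 2XL 21.44 inches.

25/4 = 6.25 sts per in.
S: 115 / 6.25 = 18.400 → 18.40 in.
M: 128 / 6.25 = 20.480 → 20.48 in.
2XL: 134 / 6.25 = 21.440 → 21.44 in.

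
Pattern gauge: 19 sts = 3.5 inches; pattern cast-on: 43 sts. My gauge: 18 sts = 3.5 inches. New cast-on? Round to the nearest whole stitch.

Cast on 41 stitches.

Scale factor = 18 / 19 = 0.947.
43 × 18 / 19 = 40.74 sts.
→ 41 sts.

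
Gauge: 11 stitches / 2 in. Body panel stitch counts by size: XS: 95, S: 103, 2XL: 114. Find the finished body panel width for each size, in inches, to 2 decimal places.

XS 17.27 inches; S 18.73 inches; 2XL 20.73 inches.

11/2 = 5.5 sts per in.
XS: 95 / 5.5 = 17.273 → 17.27 in.
S: 103 / 5.5 = 18.727 → 18.73 in.
2XL: 114 / 5.5 = 20.727 → 20.73 in.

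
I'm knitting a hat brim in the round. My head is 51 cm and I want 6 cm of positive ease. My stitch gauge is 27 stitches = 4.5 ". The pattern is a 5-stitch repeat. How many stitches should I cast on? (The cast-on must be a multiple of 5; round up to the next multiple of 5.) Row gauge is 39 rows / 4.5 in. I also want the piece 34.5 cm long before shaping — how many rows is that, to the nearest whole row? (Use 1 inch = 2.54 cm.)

Finished = 51 + 6 = 57 cm.
57 cm × 1/2.54 = 22.44 inches.
27/4.5 = 6 sts per in; 22.44 × 6 = 134.65 sts.
Next multiple of 5 → 135.
34.5 cm = 13.58 inches; × 8.667 = 117.72 → 118 rows.

Cast on 135 stitches; work 118 rows.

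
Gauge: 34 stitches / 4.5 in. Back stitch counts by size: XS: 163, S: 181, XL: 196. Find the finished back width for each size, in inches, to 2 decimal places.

XS 21.57 inches; S 23.96 inches; XL 25.94 inches.

34/4.5 = 7.556 sts per in.
XS: 163 / 7.556 = 21.574 → 21.57 in.
S: 181 / 7.556 = 23.956 → 23.96 in.
XL: 196 / 7.556 = 25.941 → 25.94 in.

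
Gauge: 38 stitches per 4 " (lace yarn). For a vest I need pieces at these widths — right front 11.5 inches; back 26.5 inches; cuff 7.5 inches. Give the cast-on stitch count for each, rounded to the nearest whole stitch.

Rate = 38/4 = 9.5 sts per in.
right front: 11.5 × 9.5 = 109.25 → 109.
back: 26.5 × 9.5 = 251.75 → 252.
cuff: 7.5 × 9.5 = 71.25 → 71.

right front 109; back 252; cuff 71.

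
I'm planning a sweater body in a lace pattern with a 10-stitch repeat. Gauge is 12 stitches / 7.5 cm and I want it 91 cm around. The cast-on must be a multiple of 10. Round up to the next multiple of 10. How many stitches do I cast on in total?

Cast on 150 stitches.

12 / 7.5 = 1.6 sts per cm.
91 × 1.6 = 145.60 sts.
Next multiple of 10: 150.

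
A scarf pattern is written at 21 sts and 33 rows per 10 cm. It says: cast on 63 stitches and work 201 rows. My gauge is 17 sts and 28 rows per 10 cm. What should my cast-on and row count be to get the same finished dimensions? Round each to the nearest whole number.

Stitches: 63 × 17/21 = 51.00 → 51.
Rows: 201 × 28/33 = 170.55 → 171.

Cast on 51 stitches; work 171 rows.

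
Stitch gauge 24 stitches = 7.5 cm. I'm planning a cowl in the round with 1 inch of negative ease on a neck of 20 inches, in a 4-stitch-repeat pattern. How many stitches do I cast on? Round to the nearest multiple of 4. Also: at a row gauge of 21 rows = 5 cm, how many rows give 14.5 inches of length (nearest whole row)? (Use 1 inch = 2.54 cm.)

Finished = 20 − 1 = 19 inches.
19 inches × 2.54 = 48.26 cm.
24/7.5 = 3.2 sts per cm; 48.26 × 3.2 = 154.43 sts.
Nearest multiple of 4 → 156.
14.5 inches = 36.83 cm; × 4.2 = 154.69 → 155 rows.

Cast on 156 stitches; work 155 rows.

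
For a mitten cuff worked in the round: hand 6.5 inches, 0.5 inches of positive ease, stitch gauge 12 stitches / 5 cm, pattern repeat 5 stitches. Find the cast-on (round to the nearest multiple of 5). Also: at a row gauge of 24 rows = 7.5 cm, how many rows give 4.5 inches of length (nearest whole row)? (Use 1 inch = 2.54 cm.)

Finished = 6.5 + 0.5 = 7 inches.
7 inches × 2.54 = 17.78 cm.
12/5 = 2.4 sts per cm; 17.78 × 2.4 = 42.67 sts.
Nearest multiple of 5 → 45.
4.5 inches = 11.43 cm; × 3.2 = 36.58 → 37 rows.

Cast on 45 stitches; work 37 rows.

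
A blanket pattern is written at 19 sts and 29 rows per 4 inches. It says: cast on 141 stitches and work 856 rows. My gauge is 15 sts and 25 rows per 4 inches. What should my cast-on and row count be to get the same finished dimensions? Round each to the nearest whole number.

Cast on 111 stitches; work 738 rows.

Stitches: 141 × 15/19 = 111.32 → 111.
Rows: 856 × 25/29 = 737.93 → 738.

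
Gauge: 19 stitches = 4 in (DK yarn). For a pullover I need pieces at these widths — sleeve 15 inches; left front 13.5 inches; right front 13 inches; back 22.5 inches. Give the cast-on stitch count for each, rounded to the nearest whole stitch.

Rate = 19/4 = 4.75 sts per in.
sleeve: 15 × 4.75 = 71.25 → 71.
left front: 13.5 × 4.75 = 64.12 → 64.
right front: 13 × 4.75 = 61.75 → 62.
back: 22.5 × 4.75 = 106.88 → 107.

sleeve 71; left front 64; right front 62; back 107.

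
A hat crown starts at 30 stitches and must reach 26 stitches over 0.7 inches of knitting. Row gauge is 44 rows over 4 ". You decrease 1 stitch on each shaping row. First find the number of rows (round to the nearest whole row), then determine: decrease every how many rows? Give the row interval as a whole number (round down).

Rows = 0.7 × 11 = 7.7 → 8 rows.
Stitches to remove: 4 → 4 shaping rows (at 1 st each).
8 / 4 = 2.00 → every 2 rows.

Decrease every 2nd row.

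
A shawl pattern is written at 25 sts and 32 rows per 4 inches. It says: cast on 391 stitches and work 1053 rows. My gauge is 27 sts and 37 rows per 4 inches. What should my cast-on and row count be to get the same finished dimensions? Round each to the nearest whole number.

Stitches: 391 × 27/25 = 422.28 → 422.
Rows: 1053 × 37/32 = 1217.53 → 1218.

Cast on 422 stitches; work 1218 rows.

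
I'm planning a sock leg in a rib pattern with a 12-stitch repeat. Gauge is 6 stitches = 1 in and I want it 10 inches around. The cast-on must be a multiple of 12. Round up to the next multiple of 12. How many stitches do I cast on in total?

6 / 1 = 6 sts per inch.
10 × 6 = 60.00 sts.
Next multiple of 12: 60.

CO 60 sts.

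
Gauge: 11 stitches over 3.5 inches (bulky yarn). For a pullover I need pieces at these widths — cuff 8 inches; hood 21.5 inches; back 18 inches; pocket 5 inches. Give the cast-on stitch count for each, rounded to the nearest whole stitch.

cuff 25; hood 68; back 57; pocket 16.

Rate = 11/3.5 = 3.143 sts per in.
cuff: 8 × 3.143 = 25.14 → 25.
hood: 21.5 × 3.143 = 67.57 → 68.
back: 18 × 3.143 = 56.57 → 57.
pocket: 5 × 3.143 = 15.71 → 16.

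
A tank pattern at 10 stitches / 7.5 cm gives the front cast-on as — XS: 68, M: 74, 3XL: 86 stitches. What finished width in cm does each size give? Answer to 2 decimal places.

10/7.5 = 1.333 sts per cm.
XS: 68 / 1.333 = 51.000 → 51.00 cm.
M: 74 / 1.333 = 55.500 → 55.50 cm.
3XL: 86 / 1.333 = 64.500 → 64.50 cm.

XS 51.00 cm; M 55.50 cm; 3XL 64.50 cm.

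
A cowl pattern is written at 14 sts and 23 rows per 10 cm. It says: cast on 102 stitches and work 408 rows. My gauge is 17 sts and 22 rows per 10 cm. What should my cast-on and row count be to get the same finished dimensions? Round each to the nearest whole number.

Stitches: 102 × 17/14 = 123.86 → 124.
Rows: 408 × 22/23 = 390.26 → 390.

Cast on 124 stitches; work 390 rows.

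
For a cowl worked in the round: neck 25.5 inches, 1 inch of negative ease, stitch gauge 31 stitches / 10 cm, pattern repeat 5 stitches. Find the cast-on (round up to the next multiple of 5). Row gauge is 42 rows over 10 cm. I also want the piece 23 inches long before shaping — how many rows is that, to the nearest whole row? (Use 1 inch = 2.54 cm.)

Finished = 25.5 − 1 = 24.5 inches.
24.5 inches × 2.54 = 62.23 cm.
31/10 = 3.1 sts per cm; 62.23 × 3.1 = 192.91 sts.
Next multiple of 5 → 195.
23 inches = 58.42 cm; × 4.2 = 245.36 → 245 rows.

Cast on 195 stitches; work 245 rows.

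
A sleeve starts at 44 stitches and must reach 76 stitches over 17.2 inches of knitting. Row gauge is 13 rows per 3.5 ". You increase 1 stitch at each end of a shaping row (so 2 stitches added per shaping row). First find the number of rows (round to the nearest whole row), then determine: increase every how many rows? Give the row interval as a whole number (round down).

Increase every 4th row.

Rows = 17.2 × 3.714 = 63.9 → 64 rows.
Stitches to add: 32 → 16 shaping rows (at 2 st each).
64 / 16 = 4.00 → every 4 rows.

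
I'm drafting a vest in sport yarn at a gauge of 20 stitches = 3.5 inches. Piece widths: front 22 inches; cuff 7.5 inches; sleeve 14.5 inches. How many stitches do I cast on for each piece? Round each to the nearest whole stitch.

Rate = 20/3.5 = 5.714 sts per in.
front: 22 × 5.714 = 125.71 → 126.
cuff: 7.5 × 5.714 = 42.86 → 43.
sleeve: 14.5 × 5.714 = 82.86 → 83.

front 126; cuff 43; sleeve 83.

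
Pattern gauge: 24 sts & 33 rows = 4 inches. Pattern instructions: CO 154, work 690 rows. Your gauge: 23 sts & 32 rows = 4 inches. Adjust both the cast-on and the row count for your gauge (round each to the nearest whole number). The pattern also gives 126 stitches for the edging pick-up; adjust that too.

Cast on 148 stitches; work 669 rows; edging pick-up 121 stitches.

Stitches: 154 × 23/24 = 147.58 → 148.
Rows: 690 × 32/33 = 669.09 → 669.
edging pick-up: 126 × 23/24 = 120.75 → 121.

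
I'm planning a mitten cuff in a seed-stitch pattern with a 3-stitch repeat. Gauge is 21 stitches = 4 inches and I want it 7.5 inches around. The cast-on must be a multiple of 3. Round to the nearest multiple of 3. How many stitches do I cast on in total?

CO 39 sts.

21 / 4 = 5.25 sts per inch.
7.5 × 5.25 = 39.38 sts.
Nearest multiple of 3: 39.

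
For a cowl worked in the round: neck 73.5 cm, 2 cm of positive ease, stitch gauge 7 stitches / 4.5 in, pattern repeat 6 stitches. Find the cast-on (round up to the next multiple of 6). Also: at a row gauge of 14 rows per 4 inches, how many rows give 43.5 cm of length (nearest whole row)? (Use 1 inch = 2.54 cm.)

Cast on 48 stitches; work 60 rows.

Finished = 73.5 + 2 = 75.5 cm.
75.5 cm × 1/2.54 = 29.72 inches.
7/4.5 = 1.556 sts per in; 29.72 × 1.556 = 46.24 sts.
Next multiple of 6 → 48.
43.5 cm = 17.13 inches; × 3.5 = 59.94 → 60 rows.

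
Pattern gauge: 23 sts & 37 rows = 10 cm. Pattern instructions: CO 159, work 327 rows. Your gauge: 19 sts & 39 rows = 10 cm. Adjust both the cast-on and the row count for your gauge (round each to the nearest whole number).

Stitches: 159 × 19/23 = 131.35 → 131.
Rows: 327 × 39/37 = 344.68 → 345.

Cast on 131 stitches; work 345 rows.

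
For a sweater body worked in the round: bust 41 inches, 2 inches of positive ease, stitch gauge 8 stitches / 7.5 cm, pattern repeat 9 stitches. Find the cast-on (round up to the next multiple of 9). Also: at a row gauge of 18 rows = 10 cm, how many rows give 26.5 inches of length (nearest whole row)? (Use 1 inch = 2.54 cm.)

Cast on 117 stitches; work 121 rows.

Finished = 41 + 2 = 43 inches.
43 inches × 2.54 = 109.22 cm.
8/7.5 = 1.067 sts per cm; 109.22 × 1.067 = 116.50 sts.
Next multiple of 9 → 117.
26.5 inches = 67.31 cm; × 1.8 = 121.16 → 121 rows.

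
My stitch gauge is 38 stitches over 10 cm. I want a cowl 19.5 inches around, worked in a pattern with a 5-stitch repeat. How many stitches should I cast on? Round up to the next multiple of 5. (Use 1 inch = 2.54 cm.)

19.5 in = 19.5 × 2.54 = 49.53 cm.
38 / 10 = 3.8 sts/cm.
49.53 × 3.8 = 188.21 sts.
→ 190.

Cast on 190 stitches.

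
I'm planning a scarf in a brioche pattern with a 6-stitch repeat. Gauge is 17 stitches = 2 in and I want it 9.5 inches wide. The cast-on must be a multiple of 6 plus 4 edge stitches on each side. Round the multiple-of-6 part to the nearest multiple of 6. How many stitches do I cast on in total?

CO 80 sts.

17 / 2 = 8.5 sts per inch.
9.5 × 8.5 = 80.75 sts.
Less 8 edge sts → 72.75 for the repeat.
Nearest multiple of 6: 72.
Add back 8 edge sts → 80.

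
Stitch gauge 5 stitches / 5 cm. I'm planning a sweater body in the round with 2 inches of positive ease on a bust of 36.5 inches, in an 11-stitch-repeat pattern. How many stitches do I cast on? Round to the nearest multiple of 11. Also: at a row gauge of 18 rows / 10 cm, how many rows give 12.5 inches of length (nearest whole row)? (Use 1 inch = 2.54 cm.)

Finished = 36.5 + 2 = 38.5 inches.
38.5 inches × 2.54 = 97.79 cm.
5/5 = 1 sts per cm; 97.79 × 1 = 97.79 sts.
Nearest multiple of 11 → 99.
12.5 inches = 31.75 cm; × 1.8 = 57.15 → 57 rows.

Cast on 99 stitches; work 57 rows.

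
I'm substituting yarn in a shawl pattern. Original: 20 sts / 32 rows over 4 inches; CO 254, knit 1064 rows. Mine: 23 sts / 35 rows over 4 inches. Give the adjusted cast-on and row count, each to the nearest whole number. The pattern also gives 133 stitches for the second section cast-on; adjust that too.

Stitches: 254 × 23/20 = 292.10 → 292.
Rows: 1064 × 35/32 = 1163.75 → 1164.
second section cast-on: 133 × 23/20 = 152.95 → 153.

Cast on 292 stitches; work 1164 rows; second section cast-on 153 stitches.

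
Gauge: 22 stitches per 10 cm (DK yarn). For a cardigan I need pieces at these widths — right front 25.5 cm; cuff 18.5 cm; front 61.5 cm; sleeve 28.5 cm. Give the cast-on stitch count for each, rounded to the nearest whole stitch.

right front 56; cuff 41; front 135; sleeve 63.

Rate = 22/10 = 2.2 sts per cm.
right front: 25.5 × 2.2 = 56.10 → 56.
cuff: 18.5 × 2.2 = 40.70 → 41.
front: 61.5 × 2.2 = 135.30 → 135.
sleeve: 28.5 × 2.2 = 62.70 → 63.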